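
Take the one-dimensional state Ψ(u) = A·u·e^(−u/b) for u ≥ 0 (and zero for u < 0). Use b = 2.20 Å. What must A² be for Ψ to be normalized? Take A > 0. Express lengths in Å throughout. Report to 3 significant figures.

A^2 ≈ 0.376 Å^(-3)

Normalization requires ∫|Ψ|² du = 1, integrated from 0 to ∞.
With ∫₀^∞ u^2 e^(−αu) du = 2!/α^3, carrying out the integral gives A² · b^3/4.
So A² = (b^3/4)^(−1).
With b = 2.20: A² = 0.3757 and A = 0.6129.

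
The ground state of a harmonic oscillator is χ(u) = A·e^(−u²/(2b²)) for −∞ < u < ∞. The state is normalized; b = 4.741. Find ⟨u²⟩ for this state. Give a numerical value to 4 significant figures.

⟨u^2⟩ ≈ 11.24

⟨u²⟩ = ∫ u^2 |χ|² du over the full domain.
Since the A² factors cancel between numerator and denominator, ⟨u²⟩ = b^2/2.
Putting b = 4.741 gives 11.239.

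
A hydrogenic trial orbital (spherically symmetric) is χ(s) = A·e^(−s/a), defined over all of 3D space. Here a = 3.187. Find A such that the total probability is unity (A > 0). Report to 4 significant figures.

A ≈ 0.09916

Normalization requires ∫|χ|² 4πs² ds = 1, integrated from 0 to ∞.
The angular integral contributes 4π, leaving ∫₀^∞ s²|χ|² ds.
With χ = A·e^(−s/a), the integral evaluates to A²·[π·a^3].
Plugging in a = 3.187 yields A = 0.099164.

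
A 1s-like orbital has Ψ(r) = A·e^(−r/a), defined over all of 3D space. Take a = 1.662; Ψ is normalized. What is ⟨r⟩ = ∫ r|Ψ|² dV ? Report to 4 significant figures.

⟨r⟩ ≈ 2.493

The expectation value is the |Ψ|²-weighted average of r: ∫ r|Ψ|² 4πr² dr.
Using ∫₀^∞ rⁿ e^(−αr) dr = n!/αⁿ⁺¹, the ratio of the moment integral to the normalization integral gives ⟨r⟩ = 3·a/2.
Putting a = 1.662 gives 2.4930.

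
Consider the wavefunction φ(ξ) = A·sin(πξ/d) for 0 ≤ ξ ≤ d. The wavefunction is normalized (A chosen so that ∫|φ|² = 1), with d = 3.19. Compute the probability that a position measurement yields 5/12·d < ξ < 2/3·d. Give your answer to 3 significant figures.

P ≈ 0.467

|φ|² is the probability density, so P = ∫_{5/12·d}^{2/3·d} |φ|² dξ.
The normalization integral ∫|φ|²dξ over the whole domain equals d/2·A², and A² cancels in the ratio.
Substituting u = ξ/d, A² and the length scale cancel in the ratio: P = ∫_{5/12}^{2/3} sin(π·u)^2 du / ∫_{0}^{1} sin(π·u)^2 du.
An antiderivative of sin(π·u)^2 is u/2 - sin(2·π·u)/(4·π); evaluating from 5/12 to 2/3 gives 1/(8·π) + √(3)/(8·π) + 1/8, while the full integral is 1/2.
This works out to P = (1 + √(3) + π)/(4·π).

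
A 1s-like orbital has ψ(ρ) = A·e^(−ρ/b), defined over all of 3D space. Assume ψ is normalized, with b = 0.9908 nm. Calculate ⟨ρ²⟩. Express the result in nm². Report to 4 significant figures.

⟨ρ^2⟩ ≈ 2.945 nm^2

By definition ⟨ρ²⟩ = ∫ ρ^2 |ψ(ρ)|² 4πρ² dρ.
The ratio of the moment integral to the normalization integral gives ⟨ρ²⟩ = 3·b^2.
With b = 0.9908, ⟨ρ^2⟩ = 2.9451.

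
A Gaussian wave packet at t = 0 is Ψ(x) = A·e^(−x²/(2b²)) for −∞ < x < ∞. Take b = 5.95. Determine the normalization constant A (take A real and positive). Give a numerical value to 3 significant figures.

A ≈ 0.308

The normalization condition is ∫|Ψ|² dx = 1 from −∞ to ∞.
∫|Ψ|² dx = A²·(√(π)·b).
Setting this equal to 1 gives A² = 1/(√(π)·b).
Plugging in b = 5.95 yields A = 0.3079.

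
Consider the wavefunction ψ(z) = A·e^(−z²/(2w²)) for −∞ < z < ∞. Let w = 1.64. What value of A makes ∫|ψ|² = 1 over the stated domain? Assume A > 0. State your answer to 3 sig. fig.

A ≈ 0.587

We need A² ∫|f|² dz = 1, taking the integral from −∞ to ∞.
Carrying out the integral gives A² · √(π)·w.
So A² = (√(π)·w)^(−1).
Substituting w = 1.64 gives A² = 0.3440, so A = 0.5865.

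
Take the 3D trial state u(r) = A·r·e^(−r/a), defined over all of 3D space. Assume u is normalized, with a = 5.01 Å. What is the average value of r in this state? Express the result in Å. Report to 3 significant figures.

The expectation value is the |u|²-weighted average of r: ∫ r|u|² 4πr² dr.
With ∫₀^∞ r^5 e^(−αr) dr = 5!/α^6, evaluating both integrals, ⟨r⟩ = 5·a/2.
With a = 5.01, ⟨r⟩ = 12.53.

⟨r⟩ ≈ 12.5 Å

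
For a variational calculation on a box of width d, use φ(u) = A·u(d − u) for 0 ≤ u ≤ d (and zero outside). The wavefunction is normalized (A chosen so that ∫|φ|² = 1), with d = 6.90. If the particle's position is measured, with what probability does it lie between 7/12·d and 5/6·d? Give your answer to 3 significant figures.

P ≈ 0.311

P = ∫_{7/12·d}^{5/6·d} |φ(u)|² du.
With A² fixed by ∫|φ|² = 1, i.e. A² = (d^5/30)^(−1), substitute and integrate.
Let t = u/d; then A² and the length scale cancel, so P = ∫_{7/12}^{5/6} t^2·(1 - t)^2 dt ÷ ∫_{0}^{1} t^2·(1 - t)^2 dt.
Using ∫ t^2·(1 - t)^2 dt = t^3·(6·t^2 - 15·t + 10)/30, the numerator is ≈ 0.010371 and the denominator is 1/30.
This works out to P = 0.3111.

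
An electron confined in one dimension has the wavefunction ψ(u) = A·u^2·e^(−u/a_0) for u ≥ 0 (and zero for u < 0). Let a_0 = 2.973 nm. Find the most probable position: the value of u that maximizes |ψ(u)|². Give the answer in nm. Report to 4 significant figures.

u ≈ 5.946 nm

Differentiate |ψ(u)|² with respect to u and set to zero.
Solving yields u = 2·a_0.
With a_0 = 2.973, the most probable position is 5.9460 nm.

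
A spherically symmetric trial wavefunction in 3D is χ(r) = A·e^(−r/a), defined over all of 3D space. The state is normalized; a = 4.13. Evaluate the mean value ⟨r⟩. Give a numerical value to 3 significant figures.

⟨r⟩ ≈ 6.20

⟨r⟩ = ∫ r |χ|² 4πr² dr over the full domain.
Evaluating both integrals, ⟨r⟩ = 3·a/2.
With a = 4.13, ⟨r⟩ = 6.195.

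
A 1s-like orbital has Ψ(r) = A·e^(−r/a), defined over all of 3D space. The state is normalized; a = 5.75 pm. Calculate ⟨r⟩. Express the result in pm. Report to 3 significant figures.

⟨r⟩ ≈ 8.63 pm

By definition ⟨r⟩ = ∫ r |Ψ(r)|² 4πr² dr.
Recall ∫₀^∞ r^m e^(−r/β) dr = m!·β^(m+1), evaluating both integrals, ⟨r⟩ = 3·a/2.
With a = 5.75, ⟨r⟩ = 8.625.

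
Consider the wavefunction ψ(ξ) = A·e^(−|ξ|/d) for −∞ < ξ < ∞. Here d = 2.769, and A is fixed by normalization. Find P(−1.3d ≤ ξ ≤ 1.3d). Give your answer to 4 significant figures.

|ψ|² is the probability density, so P = ∫_{−1.3d}^{1.3d} |ψ|² dξ.
With A² fixed by ∫|ψ|² = 1, i.e. A² = (d)^(−1), substitute and integrate.
By symmetry take twice the ξ ≥ 0 contribution in numerator and denominator; the 2's cancel. Substituting u = ξ/d, A² and the length scale cancel in the ratio: P = ∫_{0}^{1.3} e^(-2·u) du / ∫_{0}^{∞} e^(-2·u) du.
With ∫ e^(-2·u) du = -e^(-2·u)/2 + C, the region integral is 1/2 - e^(-13/5)/2 and the full one is 1/2.
Evaluating gives P = 0.92573.

P ≈ 0.9257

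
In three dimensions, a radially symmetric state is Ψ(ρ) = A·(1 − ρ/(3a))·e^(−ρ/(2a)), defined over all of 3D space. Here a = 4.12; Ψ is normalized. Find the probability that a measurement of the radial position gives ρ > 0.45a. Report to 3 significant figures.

P ≈ 0.974

Integrate the radial probability density 4πρ²|Ψ|² over ρ > 0.45a.
A² is fixed by ∫₀^∞ 4πρ²|Ψ|² dρ = 1, i.e. A² = (8·π·a^3/3)^(−1).
In terms of u = ρ/a (A², 4π and the length scale all cancel between numerator and denominator), P = [∫_{0.45}^{∞} u^2·(1 - u/3)^2·e^(-u) du] / [∫_{0}^{∞} u^2·(1 - u/3)^2·e^(-u) du].
With ∫ u^2·(1 - u/3)^2·e^(-u) du = (-u^4 + 2·u^3 - 3·u^2 - 6·u - 6)·e^(-u)/9 + C, the region integral is ≈ 0.64941 and the full one is 2/3.
Taking the ratio yields P = 0.9741.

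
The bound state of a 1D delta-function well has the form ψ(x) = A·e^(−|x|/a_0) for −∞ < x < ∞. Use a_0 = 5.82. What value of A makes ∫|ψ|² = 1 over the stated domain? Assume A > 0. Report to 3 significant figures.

Require ∫ |ψ|² dx = 1 over the whole domain.
Carrying out the integral gives A² · a_0.
Hence A² = 1/[a_0].
Substituting a_0 = 5.82 gives A² = 0.1718, so A = 0.4145.

A ≈ 0.415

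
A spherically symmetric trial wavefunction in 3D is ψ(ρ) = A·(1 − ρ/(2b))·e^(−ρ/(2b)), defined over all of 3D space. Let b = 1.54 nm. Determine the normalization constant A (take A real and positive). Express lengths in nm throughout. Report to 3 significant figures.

Require ∫ |ψ|² 4πρ² dρ = 1 over the whole domain.
(Spherical symmetry: dV = 4πρ² dρ.)
∫|ψ|² 4πρ² dρ = A²·(8·π·b^3).
Setting this equal to 1 gives A² = 1/(8·π·b^3).
Substituting b = 1.54 gives A² = 0.01089, so A = 0.1044.

A ≈ 0.104 nm^(-3/2)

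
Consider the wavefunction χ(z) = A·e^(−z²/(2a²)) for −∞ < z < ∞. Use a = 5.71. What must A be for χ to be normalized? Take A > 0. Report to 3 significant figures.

We need A² ∫|f|² dz = 1, taking the integral from −∞ to ∞.
∫|χ|² dz = A²·(√(π)·a).
So A² = (√(π)·a)^(−1).
With a = 5.71: A² = 0.09881 and A = 0.3143.

A ≈ 0.314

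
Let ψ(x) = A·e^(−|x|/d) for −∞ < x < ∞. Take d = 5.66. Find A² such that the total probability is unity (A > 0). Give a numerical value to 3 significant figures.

A^2 ≈ 0.177

The normalization condition is ∫|ψ|² dx = 1 from −∞ to ∞.
With ∫₀^∞ x^0 e^(−αx) dx = 0!/α^1, ∫|ψ|² dx = A²·(d).
Setting this equal to 1 gives A² = 1/(d).
With d = 5.66: A² = 0.1767 and A = 0.4203.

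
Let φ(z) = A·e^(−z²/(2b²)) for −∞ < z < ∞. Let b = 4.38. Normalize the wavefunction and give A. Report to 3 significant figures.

A ≈ 0.359

Require ∫ |φ|² dz = 1 over the whole domain.
Differentiating ∫e^(−αz²) dz = √(π/α) under α to get the higher moments, with φ = A·e^(−z²/(2b²)), the integral evaluates to A²·[√(π)·b].
Hence A² = 1/[√(π)·b].
Substituting b = 4.38 gives A² = 0.1288, so A = 0.3589.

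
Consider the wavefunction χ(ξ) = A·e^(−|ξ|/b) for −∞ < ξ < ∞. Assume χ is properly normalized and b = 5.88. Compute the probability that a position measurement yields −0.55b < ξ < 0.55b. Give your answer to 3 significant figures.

P ≈ 0.667

The probability is P = ∫ |χ|² dξ over [−0.55b, 0.55b].
With A² fixed by ∫|χ|² = 1, i.e. A² = (b)^(−1), substitute and integrate.
By symmetry take twice the ξ ≥ 0 contribution in numerator and denominator; the 2's cancel. Substituting u = ξ/b, A² and the length scale cancel in the ratio: P = ∫_{0}^{0.55} e^(-2·u) du / ∫_{0}^{∞} e^(-2·u) du.
With ∫ e^(-2·u) du = -e^(-2·u)/2 + C, the region integral is 1/2 - e^(-11/10)/2 and the full one is 1/2.
Evaluating gives P = 0.6671.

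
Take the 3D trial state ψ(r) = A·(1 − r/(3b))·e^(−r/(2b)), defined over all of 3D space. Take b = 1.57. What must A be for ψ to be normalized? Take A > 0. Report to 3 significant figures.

The normalization condition is ∫|ψ|² 4πr² dr = 1 from 0 to ∞.
The angular integral contributes 4π, leaving ∫₀^∞ r²|ψ|² dr.
With ψ = A·(1 − r/(3b))·e^(−r/(2b)), the integral evaluates to A²·[8·π·b^3/3].
Substituting b = 1.57 gives A² = 0.03084, so A = 0.1756.

A ≈ 0.176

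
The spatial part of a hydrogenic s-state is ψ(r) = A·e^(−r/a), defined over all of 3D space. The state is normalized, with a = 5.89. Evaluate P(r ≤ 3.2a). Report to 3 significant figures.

P = ∫ |ψ|² 4πr² dr over r ≤ 3.2a.
Normalization gives A² = 1/(π·a^3).
In terms of u = r/a (A², 4π and the length scale all cancel between numerator and denominator), P = [∫_{0}^{3.2} u^2·e^(-2·u) du] / [∫_{0}^{∞} u^2·e^(-2·u) du].
With ∫ u^2·e^(-2·u) du = -(2·u^2 + 2·u + 1)·e^(-2·u)/4 + C, the region integral is 1/4 - 697·e^(-32/5)/100 and the full one is 1/4.
The region integral divided by the full integral gives P = 0.9537.

P ≈ 0.954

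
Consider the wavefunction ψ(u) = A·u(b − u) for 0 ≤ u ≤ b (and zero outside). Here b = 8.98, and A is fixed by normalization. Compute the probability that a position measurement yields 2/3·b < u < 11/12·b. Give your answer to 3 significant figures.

P ≈ 0.205

P = ∫_{2/3·b}^{11/12·b} |ψ(u)|² du.
Since A² = 1/(b^5/30), this is the region integral divided by the full normalization integral.
In terms of t = u/b (A² and the length scale cancel between numerator and denominator), P = [∫_{2/3}^{11/12} t^2·(1 - t)^2 dt] / [∫_{0}^{1} t^2·(1 - t)^2 dt].
Using ∫ t^2·(1 - t)^2 dt = t^3·(6·t^2 - 15·t + 10)/30, the numerator is ≈ 0.0068263 and the denominator is 1/30.
Taking the ratio, P = 0.2048.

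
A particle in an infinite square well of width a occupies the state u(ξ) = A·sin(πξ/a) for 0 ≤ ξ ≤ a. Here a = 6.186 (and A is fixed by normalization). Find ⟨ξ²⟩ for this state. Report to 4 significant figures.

⟨ξ^2⟩ ≈ 10.82

The expectation value is the |u|²-weighted average of ξ^2: ∫ ξ^2|u|² dξ.
Using sin²θ = (1 − cos 2θ)/2, since the A² factors cancel between numerator and denominator, ⟨ξ²⟩ = -a^2/(2·π^2) + a^2/3.
With a = 6.186, ⟨ξ^2⟩ = 10.817.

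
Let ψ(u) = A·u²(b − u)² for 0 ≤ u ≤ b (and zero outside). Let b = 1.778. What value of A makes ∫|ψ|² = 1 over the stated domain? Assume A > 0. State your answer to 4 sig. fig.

A ≈ 1.884

Normalization requires ∫|ψ|² du = 1, integrated from 0 to b.
Expanding the polynomial and integrating term by term, ∫|ψ|² du = A²·(b^9/630).
Setting this equal to 1 gives A² = 1/(b^9/630).
With b = 1.778: A² = 3.5478 and A = 1.8836.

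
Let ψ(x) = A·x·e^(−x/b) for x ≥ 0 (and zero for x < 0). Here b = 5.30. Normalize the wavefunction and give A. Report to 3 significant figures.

A ≈ 0.164

Require ∫ |ψ|² dx = 1 over the whole domain.
With ∫₀^∞ x^2 e^(−αx) dx = 2!/α^3, with ψ = A·x·e^(−x/b), the integral evaluates to A²·[b^3/4].
Plugging in b = 5.30 yields A = 0.1639.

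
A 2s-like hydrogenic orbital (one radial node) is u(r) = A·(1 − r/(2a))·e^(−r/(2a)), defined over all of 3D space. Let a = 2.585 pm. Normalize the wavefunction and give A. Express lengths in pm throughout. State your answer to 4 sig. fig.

Require ∫ |u|² 4πr² dr = 1 over the whole domain.
∫|u|² 4πr² dr = A²·(8·π·a^3).
Substituting a = 2.585 gives A² = 0.0023034, so A = 0.047994.

A ≈ 0.04799 pm^(-3/2)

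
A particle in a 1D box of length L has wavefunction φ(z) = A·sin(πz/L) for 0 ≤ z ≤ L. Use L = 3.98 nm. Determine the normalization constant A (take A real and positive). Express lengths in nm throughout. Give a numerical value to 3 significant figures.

The normalization condition is ∫|φ|² dz = 1 from 0 to L.
Carrying out the integral gives A² · L/2.
With L = 3.98: A² = 0.5025 and A = 0.7089.

A ≈ 0.709 nm^(-1/2)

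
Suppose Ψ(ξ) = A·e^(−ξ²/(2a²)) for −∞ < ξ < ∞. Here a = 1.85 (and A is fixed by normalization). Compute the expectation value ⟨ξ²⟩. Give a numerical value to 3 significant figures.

By definition ⟨ξ²⟩ = ∫ ξ^2 |Ψ(ξ)|² dξ.
The ratio of the moment integral to the normalization integral gives ⟨ξ²⟩ = a^2/2.
Putting a = 1.85 gives 1.711.

⟨ξ^2⟩ ≈ 1.71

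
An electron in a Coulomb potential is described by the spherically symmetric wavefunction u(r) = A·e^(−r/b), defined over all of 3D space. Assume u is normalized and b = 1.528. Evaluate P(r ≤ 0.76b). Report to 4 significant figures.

P ≈ 0.1962

Integrate the radial probability density 4πr²|u|² over r ≤ 0.76b.
A² is fixed by ∫₀^∞ 4πr²|u|² dr = 1, i.e. A² = (π·b^3)^(−1).
Substituting t = r/b, A², 4π and the length scale all cancel in the ratio: P = ∫_{0}^{0.76} t^2·e^(-2·t) dt / ∫_{0}^{∞} t^2·e^(-2·t) dt.
Using ∫ t^2·e^(-2·t) dt = -(2·t^2 + 2·t + 1)·e^(-2·t)/4, the numerator is 1/4 - 2297·e^(-38/25)/2500 and the denominator is 1/4.
The region integral divided by the full integral gives P = 0.19619.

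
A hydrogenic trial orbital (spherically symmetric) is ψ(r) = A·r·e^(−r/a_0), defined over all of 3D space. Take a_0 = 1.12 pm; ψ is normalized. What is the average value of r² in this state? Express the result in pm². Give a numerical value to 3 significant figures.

The expectation value is the |ψ|²-weighted average of r^2: ∫ r^2|ψ|² 4πr² dr.
With ∫₀^∞ r^6 e^(−αr) dr = 6!/α^7, evaluating both integrals, ⟨r²⟩ = 15·a_0^2/2.
Putting a_0 = 1.12 gives 9.408.

⟨r^2⟩ ≈ 9.41 pm^2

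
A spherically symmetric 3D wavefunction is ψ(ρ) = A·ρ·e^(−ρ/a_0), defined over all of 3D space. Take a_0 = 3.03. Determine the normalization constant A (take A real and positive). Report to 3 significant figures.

A ≈ 0.0204

Require ∫ |ψ|² 4πρ² dρ = 1 over the whole domain.
The angular integral contributes 4π, leaving ∫₀^∞ ρ²|ψ|² dρ.
Recall ∫₀^∞ ρ^m e^(−ρ/β) dρ = m!·β^(m+1), with ψ = A·ρ·e^(−ρ/a_0), the integral evaluates to A²·[3·π·a_0^5].
So A² = (3·π·a_0^5)^(−1).
Substituting a_0 = 3.03 gives A² = 0.0004154, so A = 0.02038.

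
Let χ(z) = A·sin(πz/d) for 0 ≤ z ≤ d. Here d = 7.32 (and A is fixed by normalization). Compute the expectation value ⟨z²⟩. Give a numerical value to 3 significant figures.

⟨z^2⟩ ≈ 15.1

The expectation value is the |χ|²-weighted average of z^2: ∫ z^2|χ|² dz.
Using sin²θ = (1 − cos 2θ)/2, the ratio of the moment integral to the normalization integral gives ⟨z²⟩ = -d^2/(2·π^2) + d^2/3.
With d = 7.32, ⟨z^2⟩ = 15.15.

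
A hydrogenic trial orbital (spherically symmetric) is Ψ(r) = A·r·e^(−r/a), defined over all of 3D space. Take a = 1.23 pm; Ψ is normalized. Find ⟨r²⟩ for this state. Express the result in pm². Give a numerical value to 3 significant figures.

⟨r^2⟩ ≈ 11.3 pm^2

⟨r²⟩ = ∫ r^2 |Ψ|² 4πr² dr over the full domain.
Since the A² factors cancel between numerator and denominator, ⟨r²⟩ = 15·a^2/2.
Putting a = 1.23 gives 11.35.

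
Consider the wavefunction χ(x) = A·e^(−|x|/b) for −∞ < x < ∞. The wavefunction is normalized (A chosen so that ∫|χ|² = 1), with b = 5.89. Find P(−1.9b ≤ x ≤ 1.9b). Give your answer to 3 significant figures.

|χ|² is the probability density, so P = ∫_{−1.9b}^{1.9b} |χ|² dx.
Since A² = 1/(b), this is the region integral divided by the full normalization integral.
Both integrals are even about x = 0, so only the x ≥ 0 halves are needed (the factors of 2 cancel). In terms of u = x/b (A² and the length scale cancel between numerator and denominator), P = [∫_{0}^{1.9} e^(-2·u) du] / [∫_{0}^{∞} e^(-2·u) du].
An antiderivative of e^(-2·u) is -e^(-2·u)/2; evaluating from 0 to 1.9 gives 1/2 - e^(-19/5)/2, while the full integral is 1/2.
This works out to P = 0.9776.

P ≈ 0.978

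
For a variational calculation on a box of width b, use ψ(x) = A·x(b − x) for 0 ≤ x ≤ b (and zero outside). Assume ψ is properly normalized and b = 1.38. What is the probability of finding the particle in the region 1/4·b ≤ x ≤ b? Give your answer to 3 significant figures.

P ≈ 0.896

|ψ|² is the probability density, so P = ∫_{1/4·b}^{b} |ψ|² dx.
With A² fixed by ∫|ψ|² = 1, i.e. A² = (b^5/30)^(−1), substitute and integrate.
In terms of u = x/b (A² and the length scale cancel between numerator and denominator), P = [∫_{1/4}^{1} u^2·(1 - u)^2 du] / [∫_{0}^{1} u^2·(1 - u)^2 du].
Using ∫ u^2·(1 - u)^2 du = u^3·(6·u^2 - 15·u + 10)/30, the numerator is 153/5120 and the denominator is 1/30.
The result is P = 459/512.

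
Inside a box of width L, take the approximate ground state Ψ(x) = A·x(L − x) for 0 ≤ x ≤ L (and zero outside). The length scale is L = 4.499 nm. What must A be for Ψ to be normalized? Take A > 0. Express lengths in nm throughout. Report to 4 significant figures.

A ≈ 0.1276 nm^(-5/2)

We need A² ∫|f|² dx = 1, taking the integral from 0 to L.
Expanding the polynomial and integrating term by term, ∫|Ψ|² dx = A²·(L^5/30).
Substituting L = 4.499 gives A² = 0.016276, so A = 0.12758.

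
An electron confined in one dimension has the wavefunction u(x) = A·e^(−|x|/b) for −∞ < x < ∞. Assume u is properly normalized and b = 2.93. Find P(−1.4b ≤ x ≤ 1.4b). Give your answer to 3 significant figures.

|u|² is the probability density, so P = ∫_{−1.4b}^{1.4b} |u|² dx.
The normalization integral ∫|u|²dx over the whole domain equals b·A², and A² cancels in the ratio.
By symmetry take twice the x ≥ 0 contribution in numerator and denominator; the 2's cancel. Let t = x/b; then A² and the length scale cancel, so P = ∫_{0}^{1.4} e^(-2·t) dt ÷ ∫_{0}^{∞} e^(-2·t) dt.
An antiderivative of e^(-2·t) is -e^(-2·t)/2; evaluating from 0 to 1.4 gives 1/2 - e^(-14/5)/2, while the full integral is 1/2.
The result is P = 0.9392.

P ≈ 0.939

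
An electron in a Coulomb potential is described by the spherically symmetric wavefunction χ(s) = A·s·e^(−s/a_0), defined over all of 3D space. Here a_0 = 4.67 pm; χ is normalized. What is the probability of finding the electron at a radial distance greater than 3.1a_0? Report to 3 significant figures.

P ≈ 0.259

P = ∫ |χ|² 4πs² ds over s > 3.1a_0.
A² is fixed by ∫₀^∞ 4πs²|χ|² ds = 1, i.e. A² = (3·π·a_0^5)^(−1).
Let u = s/a_0; then A², 4π and the length scale all cancel, so P = ∫_{3.1}^{∞} u^4·e^(-2·u) du ÷ ∫_{0}^{∞} u^4·e^(-2·u) du.
An antiderivative of u^4·e^(-2·u) is -(u^4/2 + u^3 + 3·u^2/2 + 3·u/2 + 3/4)·e^(-2·u); evaluating from 3.1 to ∞ gives ≈ 0.19438, while the full integral is 3/4.
The region integral divided by the full integral gives P = 0.2592.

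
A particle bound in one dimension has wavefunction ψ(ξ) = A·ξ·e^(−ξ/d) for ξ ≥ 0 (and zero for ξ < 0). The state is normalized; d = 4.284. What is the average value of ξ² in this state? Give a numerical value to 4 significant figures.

⟨ξ^2⟩ ≈ 55.06

The expectation value is the |ψ|²-weighted average of ξ^2: ∫ ξ^2|ψ|² dξ.
Evaluating both integrals, ⟨ξ²⟩ = 3·d^2.
With d = 4.284, ⟨ξ^2⟩ = 55.058.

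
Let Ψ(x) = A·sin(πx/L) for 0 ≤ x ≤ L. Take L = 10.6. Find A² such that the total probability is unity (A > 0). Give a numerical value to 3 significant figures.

A^2 ≈ 0.189

Normalization requires ∫|Ψ|² dx = 1, integrated from 0 to L.
With ∫₀^L sin²(nπx/L) dx = L/2, with Ψ = A·sin(πx/L), the integral evaluates to A²·[L/2].
Hence A² = 1/[L/2].
Substituting L = 10.6 gives A² = 0.1887, so A = 0.4344.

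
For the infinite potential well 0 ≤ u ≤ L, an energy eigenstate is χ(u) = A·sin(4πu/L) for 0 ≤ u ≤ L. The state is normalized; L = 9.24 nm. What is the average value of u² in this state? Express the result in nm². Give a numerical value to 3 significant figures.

⟨u²⟩ = ∫ u^2 |χ|² du over the full domain.
With ∫₀^L sin²(nπu/L) du = L/2, since the A² factors cancel between numerator and denominator, ⟨u²⟩ = -L^2/(32·π^2) + L^2/3.
With L = 9.24, ⟨u^2⟩ = 28.19.

⟨u^2⟩ ≈ 28.2 nm^2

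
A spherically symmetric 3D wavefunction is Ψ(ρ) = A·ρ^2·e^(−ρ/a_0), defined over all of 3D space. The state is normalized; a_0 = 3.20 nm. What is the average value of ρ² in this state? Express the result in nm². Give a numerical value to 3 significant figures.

By definition ⟨ρ²⟩ = ∫ ρ^2 |Ψ(ρ)|² 4πρ² dρ.
Evaluating both integrals, ⟨ρ²⟩ = 14·a_0^2.
Putting a_0 = 3.20 gives 143.4.

⟨ρ^2⟩ ≈ 143 nm^2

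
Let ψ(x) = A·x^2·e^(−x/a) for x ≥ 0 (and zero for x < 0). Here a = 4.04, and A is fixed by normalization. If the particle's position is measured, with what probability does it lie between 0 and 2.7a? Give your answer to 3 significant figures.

|ψ|² is the probability density, so P = ∫_{0}^{2.7a} |ψ|² dx.
The normalization integral ∫|ψ|²dx over the whole domain equals 3·a^5/4·A², and A² cancels in the ratio.
In terms of u = x/a (A² and the length scale cancel between numerator and denominator), P = [∫_{0}^{2.7} u^4·e^(-2·u) du] / [∫_{0}^{∞} u^4·e^(-2·u) du].
Using ∫ u^4·e^(-2·u) du = -(u^4/2 + u^3 + 3·u^2/2 + 3·u/2 + 3/4)·e^(-2·u), the numerator is ≈ 0.47002 and the denominator is 3/4.
Taking the ratio, P = 0.6267.

P ≈ 0.627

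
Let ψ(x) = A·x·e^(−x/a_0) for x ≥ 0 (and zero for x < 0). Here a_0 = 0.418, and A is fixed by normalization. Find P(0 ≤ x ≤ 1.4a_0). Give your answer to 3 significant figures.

P ≈ 0.531

|ψ|² is the probability density, so P = ∫_{0}^{1.4a_0} |ψ|² dx.
With A² fixed by ∫|ψ|² = 1, i.e. A² = (a_0^3/4)^(−1), substitute and integrate.
Substituting u = x/a_0, A² and the length scale cancel in the ratio: P = ∫_{0}^{1.4} u^2·e^(-2·u) du / ∫_{0}^{∞} u^2·e^(-2·u) du.
With ∫ u^2·e^(-2·u) du = -(2·u^2 + 2·u + 1)·e^(-2·u)/4 + C, the region integral is 1/4 - 193·e^(-14/5)/100 and the full one is 1/4.
Taking the ratio, P = 0.5305.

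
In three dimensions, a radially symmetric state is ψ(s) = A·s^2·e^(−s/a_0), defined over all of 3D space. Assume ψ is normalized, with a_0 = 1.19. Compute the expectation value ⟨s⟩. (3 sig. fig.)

⟨s⟩ ≈ 4.17

By definition ⟨s⟩ = ∫ s |ψ(s)|² 4πs² ds.
Recall ∫₀^∞ s^m e^(−s/β) ds = m!·β^(m+1), the ratio of the moment integral to the normalization integral gives ⟨s⟩ = 7·a_0/2.
With a_0 = 1.19, ⟨s⟩ = 4.165.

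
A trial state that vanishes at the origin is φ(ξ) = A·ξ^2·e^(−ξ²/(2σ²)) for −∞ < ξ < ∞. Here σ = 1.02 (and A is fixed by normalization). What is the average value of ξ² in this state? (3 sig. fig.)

By definition ⟨ξ²⟩ = ∫ ξ^2 |φ(ξ)|² dξ.
Since the A² factors cancel between numerator and denominator, ⟨ξ²⟩ = 5·σ^2/2.
Putting σ = 1.02 gives 2.601.

⟨ξ^2⟩ ≈ 2.60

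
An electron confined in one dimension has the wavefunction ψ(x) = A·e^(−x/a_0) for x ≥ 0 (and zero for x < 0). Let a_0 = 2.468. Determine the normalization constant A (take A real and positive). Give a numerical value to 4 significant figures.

Normalization requires ∫|ψ|² dx = 1, integrated from 0 to ∞.
Using ∫₀^∞ xⁿ e^(−αx) dx = n!/αⁿ⁺¹, carrying out the integral gives A² · a_0/2.
Plugging in a_0 = 2.468 yields A = 0.90021.

A ≈ 0.9002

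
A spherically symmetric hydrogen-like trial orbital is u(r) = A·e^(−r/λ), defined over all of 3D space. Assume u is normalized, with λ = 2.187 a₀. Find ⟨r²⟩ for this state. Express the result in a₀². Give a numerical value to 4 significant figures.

⟨r^2⟩ ≈ 14.35 a₀^2

The expectation value is the |u|²-weighted average of r^2: ∫ r^2|u|² 4πr² dr.
Using ∫₀^∞ rⁿ e^(−αr) dr = n!/αⁿ⁺¹, since the A² factors cancel between numerator and denominator, ⟨r²⟩ = 3·λ^2.
With λ = 2.187, ⟨r^2⟩ = 14.349.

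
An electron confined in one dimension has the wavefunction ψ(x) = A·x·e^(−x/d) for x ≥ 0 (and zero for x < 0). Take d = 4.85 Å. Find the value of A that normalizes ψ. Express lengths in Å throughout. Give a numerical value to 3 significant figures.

A ≈ 0.187 Å^(-3/2)

The normalization condition is ∫|ψ|² dx = 1 from 0 to ∞.
Using ∫₀^∞ xⁿ e^(−αx) dx = n!/αⁿ⁺¹, the integral (without the A² prefactor) comes out to d^3/4.
So A² = (d^3/4)^(−1).
Substituting d = 4.85 gives A² = 0.03506, so A = 0.1872.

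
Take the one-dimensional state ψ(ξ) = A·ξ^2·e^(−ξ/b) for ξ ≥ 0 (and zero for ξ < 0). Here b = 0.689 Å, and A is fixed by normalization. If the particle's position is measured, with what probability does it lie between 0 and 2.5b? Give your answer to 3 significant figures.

P ≈ 0.560

P = ∫_{0}^{2.5b} |ψ(ξ)|² dξ.
The normalization integral ∫|ψ|²dξ over the whole domain equals 3·b^5/4·A², and A² cancels in the ratio.
Substituting u = ξ/b, A² and the length scale cancel in the ratio: P = ∫_{0}^{2.5} u^4·e^(-2·u) du / ∫_{0}^{∞} u^4·e^(-2·u) du.
With ∫ u^4·e^(-2·u) du = -(u^4/2 + u^3 + 3·u^2/2 + 3·u/2 + 3/4)·e^(-2·u) + C, the region integral is 3/4 - 1569·e^(-5)/32 and the full one is 3/4.
The result is P = 0.5595.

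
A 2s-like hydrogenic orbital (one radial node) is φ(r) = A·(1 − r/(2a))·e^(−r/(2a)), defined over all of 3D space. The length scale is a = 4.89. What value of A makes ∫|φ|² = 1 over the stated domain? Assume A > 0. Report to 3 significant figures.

We need A² ∫|f|² 4πr² dr = 1, taking the integral from 0 to ∞.
In 3D with spherical symmetry the volume element is 4πr² dr.
∫|φ|² 4πr² dr = A²·(8·π·a^3).
With a = 4.89: A² = 0.0003403 and A = 0.01845.

A ≈ 0.0184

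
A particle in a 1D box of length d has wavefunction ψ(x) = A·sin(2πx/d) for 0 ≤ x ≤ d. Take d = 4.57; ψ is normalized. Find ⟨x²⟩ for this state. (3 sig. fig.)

⟨x^2⟩ ≈ 6.70

The expectation value is the |ψ|²-weighted average of x^2: ∫ x^2|ψ|² dx.
The ratio of the moment integral to the normalization integral gives ⟨x²⟩ = -d^2/(8·π^2) + d^2/3.
With d = 4.57, ⟨x^2⟩ = 6.697.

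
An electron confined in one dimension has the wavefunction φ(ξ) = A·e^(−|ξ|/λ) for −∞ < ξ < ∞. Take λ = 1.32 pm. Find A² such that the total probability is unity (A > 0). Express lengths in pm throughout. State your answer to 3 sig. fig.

A^2 ≈ 0.758 pm^(-1)

Normalization requires ∫|φ|² dξ = 1, integrated from −∞ to ∞.
Using ∫₀^∞ ξⁿ e^(−αξ) dξ = n!/αⁿ⁺¹, the integral (without the A² prefactor) comes out to λ.
Hence A² = 1/[λ].
Substituting λ = 1.32 gives A² = 0.7576, so A = 0.8704.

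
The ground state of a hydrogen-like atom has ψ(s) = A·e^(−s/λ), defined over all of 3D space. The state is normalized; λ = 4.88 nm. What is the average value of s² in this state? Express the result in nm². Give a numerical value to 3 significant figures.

⟨s^2⟩ ≈ 71.4 nm^2

⟨s²⟩ = ∫ s^2 |ψ|² 4πs² ds over the full domain.
Using ∫₀^∞ sⁿ e^(−αs) ds = n!/αⁿ⁺¹, evaluating both integrals, ⟨s²⟩ = 3·λ^2.
Putting λ = 4.88 gives 71.44.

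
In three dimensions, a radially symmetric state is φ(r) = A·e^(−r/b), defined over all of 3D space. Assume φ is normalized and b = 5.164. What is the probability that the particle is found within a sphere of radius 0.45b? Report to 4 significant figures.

P ≈ 0.06286

Integrate the radial probability density 4πr²|φ|² over r ≤ 0.45b.
Normalization gives A² = 1/(π·b^3).
Substituting u = r/b, A², 4π and the length scale all cancel in the ratio: P = ∫_{0}^{0.45} u^2·e^(-2·u) du / ∫_{0}^{∞} u^2·e^(-2·u) du.
Using ∫ u^2·e^(-2·u) du = -(2·u^2 + 2·u + 1)·e^(-2·u)/4, the numerator is 1/4 - 461·e^(-9/10)/800 and the denominator is 1/4.
This evaluates to P = 0.062857.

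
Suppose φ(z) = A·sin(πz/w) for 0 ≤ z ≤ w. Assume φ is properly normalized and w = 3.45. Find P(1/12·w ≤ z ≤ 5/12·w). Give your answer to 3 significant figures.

|φ|² is the probability density, so P = ∫_{1/12·w}^{5/12·w} |φ|² dz.
Since A² = 1/(w/2), this is the region integral divided by the full normalization integral.
Substituting u = z/w, A² and the length scale cancel in the ratio: P = ∫_{1/12}^{5/12} sin(π·u)^2 du / ∫_{0}^{1} sin(π·u)^2 du.
Using ∫ sin(π·u)^2 du = u/2 - sin(2·π·u)/(4·π), the numerator is 1/6 and the denominator is 1/2.
This works out to P = 1/3.

P ≈ 0.333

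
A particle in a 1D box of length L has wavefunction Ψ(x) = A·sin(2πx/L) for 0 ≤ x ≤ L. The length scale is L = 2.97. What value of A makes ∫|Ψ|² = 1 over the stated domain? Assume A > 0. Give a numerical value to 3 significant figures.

We need A² ∫|f|² dx = 1, taking the integral from 0 to L.
With ∫₀^L sin²(nπx/L) dx = L/2, the integral (without the A² prefactor) comes out to L/2.
Plugging in L = 2.97 yields A = 0.8206.

A ≈ 0.821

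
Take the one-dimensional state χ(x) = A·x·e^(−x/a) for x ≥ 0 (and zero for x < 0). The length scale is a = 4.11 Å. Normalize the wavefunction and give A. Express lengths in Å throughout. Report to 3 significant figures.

Normalization requires ∫|χ|² dx = 1, integrated from 0 to ∞.
With ∫₀^∞ x^2 e^(−αx) dx = 2!/α^3, carrying out the integral gives A² · a^3/4.
Hence A² = 1/[a^3/4].
Plugging in a = 4.11 yields A = 0.2400.

A ≈ 0.240 Å^(-3/2)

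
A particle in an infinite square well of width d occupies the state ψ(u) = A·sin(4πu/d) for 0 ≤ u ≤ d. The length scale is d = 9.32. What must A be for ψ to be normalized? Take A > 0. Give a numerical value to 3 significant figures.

A ≈ 0.463

We need A² ∫|f|² du = 1, taking the integral from 0 to d.
With ψ = A·sin(4πu/d), the integral evaluates to A²·[d/2].
So A² = (d/2)^(−1).
Substituting d = 9.32 gives A² = 0.2146, so A = 0.4632.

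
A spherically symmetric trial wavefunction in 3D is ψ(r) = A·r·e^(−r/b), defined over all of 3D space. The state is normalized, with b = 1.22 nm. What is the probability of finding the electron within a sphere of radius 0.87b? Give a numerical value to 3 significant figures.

P = ∫ |ψ|² 4πr² dr over r ≤ 0.87b.
Normalization gives A² = 1/(3·π·b^5).
Substituting u = r/b, A², 4π and the length scale all cancel in the ratio: P = ∫_{0}^{0.87} u^4·e^(-2·u) du / ∫_{0}^{∞} u^4·e^(-2·u) du.
Using ∫ u^4·e^(-2·u) du = -(u^4/2 + u^3 + 3·u^2/2 + 3·u/2 + 3/4)·e^(-2·u), the numerator is ≈ 0.024170 and the denominator is 3/4.
This evaluates to P = 0.03223.

P ≈ 0.0322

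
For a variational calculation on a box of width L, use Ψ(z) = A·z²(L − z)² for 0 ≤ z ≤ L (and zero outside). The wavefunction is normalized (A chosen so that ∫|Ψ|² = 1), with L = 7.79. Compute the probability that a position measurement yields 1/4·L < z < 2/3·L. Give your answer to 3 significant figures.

P ≈ 0.806

P = ∫_{1/4·L}^{2/3·L} |Ψ(z)|² dz.
Since A² = 1/(L^9/630), this is the region integral divided by the full normalization integral.
Substituting u = z/L, A² and the length scale cancel in the ratio: P = ∫_{1/4}^{2/3} u^4·(1 - u)^4 du / ∫_{0}^{1} u^4·(1 - u)^4 du.
With ∫ u^4·(1 - u)^4 du = u^5·(70·u^4 - 315·u^3 + 540·u^2 - 420·u + 126)/630 + C, the region integral is ≈ 0.0012797 and the full one is 1/630.
The result is P = 0.8062.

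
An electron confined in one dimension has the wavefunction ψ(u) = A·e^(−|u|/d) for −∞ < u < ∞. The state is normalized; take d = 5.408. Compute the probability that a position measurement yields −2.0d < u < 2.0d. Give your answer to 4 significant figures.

|ψ|² is the probability density, so P = ∫_{−2.0d}^{2.0d} |ψ|² du.
The normalization integral ∫|ψ|²du over the whole domain equals d·A², and A² cancels in the ratio.
By symmetry take twice the u ≥ 0 contribution in numerator and denominator; the 2's cancel. Substituting t = u/d, A² and the length scale cancel in the ratio: P = ∫_{0}^{2.0} e^(-2·t) dt / ∫_{0}^{∞} e^(-2·t) dt.
An antiderivative of e^(-2·t) is -e^(-2·t)/2; evaluating from 0 to 2.0 gives 1/2 - e^(-4)/2, while the full integral is 1/2.
This works out to P = 0.98168.

P ≈ 0.9817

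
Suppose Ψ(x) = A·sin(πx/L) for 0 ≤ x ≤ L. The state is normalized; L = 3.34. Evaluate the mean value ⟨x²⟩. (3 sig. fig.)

By definition ⟨x²⟩ = ∫ x^2 |Ψ(x)|² dx.
With ∫₀^L sin²(nπx/L) dx = L/2, evaluating both integrals, ⟨x²⟩ = -L^2/(2·π^2) + L^2/3.
With L = 3.34, ⟨x^2⟩ = 3.153.

⟨x^2⟩ ≈ 3.15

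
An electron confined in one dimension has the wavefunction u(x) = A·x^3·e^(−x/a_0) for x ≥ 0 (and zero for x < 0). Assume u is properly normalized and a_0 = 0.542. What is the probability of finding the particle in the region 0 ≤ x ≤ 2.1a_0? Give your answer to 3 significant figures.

P ≈ 0.133

P = ∫_{0}^{2.1a_0} |u(x)|² dx.
Since A² = 1/(45·a_0^7/8), this is the region integral divided by the full normalization integral.
Let t = x/a_0; then A² and the length scale cancel, so P = ∫_{0}^{2.1} t^6·e^(-2·t) dt ÷ ∫_{0}^{∞} t^6·e^(-2·t) dt.
Using ∫ t^6·e^(-2·t) dt = -(4·t^6 + 12·t^5 + 30·t^4 + 60·t^3 + 90·t^2 + 90·t + 45)·e^(-2·t)/8, the numerator is ≈ 0.74552 and the denominator is 45/8.
Taking the ratio, P = 0.1325.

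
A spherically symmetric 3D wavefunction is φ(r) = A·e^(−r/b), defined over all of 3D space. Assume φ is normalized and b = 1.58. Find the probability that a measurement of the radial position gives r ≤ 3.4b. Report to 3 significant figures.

P ≈ 0.966

P = ∫ |φ|² 4πr² dr over r ≤ 3.4b.
The full normalization integral is A²·[π·b^3] = 1, fixing A².
In terms of u = r/b (A², 4π and the length scale all cancel between numerator and denominator), P = [∫_{0}^{3.4} u^2·e^(-2·u) du] / [∫_{0}^{∞} u^2·e^(-2·u) du].
With ∫ u^2·e^(-2·u) du = -(2·u^2 + 2·u + 1)·e^(-2·u)/4 + C, the region integral is 1/4 - 773·e^(-34/5)/100 and the full one is 1/4.
Taking the ratio yields P = 0.9656.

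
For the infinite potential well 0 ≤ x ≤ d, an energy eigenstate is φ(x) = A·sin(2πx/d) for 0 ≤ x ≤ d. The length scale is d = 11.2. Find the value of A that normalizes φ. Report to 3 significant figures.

A ≈ 0.423

We need A² ∫|f|² dx = 1, taking the integral from 0 to d.
With φ = A·sin(2πx/d), the integral evaluates to A²·[d/2].
Setting this equal to 1 gives A² = 1/(d/2).
Substituting d = 11.2 gives A² = 0.1786, so A = 0.4226.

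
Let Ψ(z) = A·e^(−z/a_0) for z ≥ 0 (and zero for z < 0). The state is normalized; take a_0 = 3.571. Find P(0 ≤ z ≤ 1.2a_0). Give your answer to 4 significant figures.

P ≈ 0.9093

The probability is P = ∫ |Ψ|² dz over [0, 1.2a_0].
Since A² = 1/(a_0/2), this is the region integral divided by the full normalization integral.
Substituting u = z/a_0, A² and the length scale cancel in the ratio: P = ∫_{0}^{1.2} e^(-2·u) du / ∫_{0}^{∞} e^(-2·u) du.
Using ∫ e^(-2·u) du = -e^(-2·u)/2, the numerator is 1/2 - e^(-12/5)/2 and the denominator is 1/2.
This works out to P = 0.90928.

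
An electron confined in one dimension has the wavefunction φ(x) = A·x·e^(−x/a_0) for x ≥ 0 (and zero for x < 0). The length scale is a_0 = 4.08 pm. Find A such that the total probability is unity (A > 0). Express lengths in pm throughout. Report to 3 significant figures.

Normalization requires ∫|φ|² dx = 1, integrated from 0 to ∞.
Using ∫₀^∞ xⁿ e^(−αx) dx = n!/αⁿ⁺¹, carrying out the integral gives A² · a_0^3/4.
Hence A² = 1/[a_0^3/4].
With a_0 = 4.08: A² = 0.05890 and A = 0.2427.

A ≈ 0.243 pm^(-3/2)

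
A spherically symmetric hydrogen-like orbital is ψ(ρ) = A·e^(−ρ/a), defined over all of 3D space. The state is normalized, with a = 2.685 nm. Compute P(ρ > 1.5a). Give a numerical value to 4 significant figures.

P ≈ 0.4232

With dV = 4πρ²dρ, the probability is ∫|ψ|² dV over ρ > 1.5a.
The full normalization integral is A²·[π·a^3] = 1, fixing A².
In terms of u = ρ/a (A², 4π and the length scale all cancel between numerator and denominator), P = [∫_{1.5}^{∞} u^2·e^(-2·u) du] / [∫_{0}^{∞} u^2·e^(-2·u) du].
Using ∫ u^2·e^(-2·u) du = -(2·u^2 + 2·u + 1)·e^(-2·u)/4, the numerator is 17·e^(-3)/8 and the denominator is 1/4.
This evaluates to P = 0.42319.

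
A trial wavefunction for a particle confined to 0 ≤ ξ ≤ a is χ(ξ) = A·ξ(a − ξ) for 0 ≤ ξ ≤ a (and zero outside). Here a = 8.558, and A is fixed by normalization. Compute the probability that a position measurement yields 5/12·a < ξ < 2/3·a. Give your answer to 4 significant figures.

P = ∫_{5/12·a}^{2/3·a} |χ(ξ)|² dξ.
Since A² = 1/(a^5/30), this is the region integral divided by the full normalization integral.
In terms of u = ξ/a (A² and the length scale cancel between numerator and denominator), P = [∫_{5/12}^{2/3} u^2·(1 - u)^2 du] / [∫_{0}^{1} u^2·(1 - u)^2 du].
An antiderivative of u^2·(1 - u)^2 is u^3·(6·u^2 - 15·u + 10)/30; evaluating from 5/12 to 2/3 gives ≈ 0.0147835, while the full integral is 1/30.
The result is P = 0.44350.

P ≈ 0.4435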